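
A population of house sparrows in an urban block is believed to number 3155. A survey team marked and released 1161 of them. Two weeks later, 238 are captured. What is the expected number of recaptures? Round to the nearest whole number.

The marked fraction of the population is 1161/3155, so in a sample of 238 expect C·(M/N) marked.
E[R] = 1161 × 238 / 3155 = 276318 / 3155 ≈ 87.6 → 88

expected recaptures ≈ 88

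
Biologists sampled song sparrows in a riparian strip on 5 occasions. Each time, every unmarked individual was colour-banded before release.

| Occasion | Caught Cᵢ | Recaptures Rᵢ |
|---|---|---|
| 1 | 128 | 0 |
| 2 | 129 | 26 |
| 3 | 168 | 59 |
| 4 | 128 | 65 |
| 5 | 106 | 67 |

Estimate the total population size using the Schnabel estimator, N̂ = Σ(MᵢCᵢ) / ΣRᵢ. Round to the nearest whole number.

N ≈ 652

Marked at large before each occasion: Mᵢ = Σⱼ<ᵢ (Cⱼ − Rⱼ) → M1=0, M2=128, M3=231, M4=340, M5=403
Σ MᵢCᵢ = 0·128 + 128·129 + 231·168 + 340·128 + 403·106 = 0 + 16512 + 38808 + 43520 + 42718 = 141558
Σ Rᵢ = 0 + 26 + 59 + 65 + 67 = 217
N̂ = 141558 / 217 ≈ 652.3 → 652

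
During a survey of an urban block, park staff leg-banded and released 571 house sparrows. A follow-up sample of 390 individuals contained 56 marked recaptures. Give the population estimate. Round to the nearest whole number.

N = (571 × 390) / 56 = 222690 / 56 ≈ 3976.6 → 3977

N ≈ 3977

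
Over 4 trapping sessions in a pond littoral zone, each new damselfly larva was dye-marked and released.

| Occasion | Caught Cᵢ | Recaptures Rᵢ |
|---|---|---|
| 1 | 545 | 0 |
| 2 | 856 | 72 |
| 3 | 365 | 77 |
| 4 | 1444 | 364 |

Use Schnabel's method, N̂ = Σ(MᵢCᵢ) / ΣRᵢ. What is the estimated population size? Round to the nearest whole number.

Marked at large before each occasion: Mᵢ = Σⱼ<ᵢ (Cⱼ − Rⱼ) → M1=0, M2=545, M3=1329, M4=1617
Σ MᵢCᵢ = 0·545 + 545·856 + 1329·365 + 1617·1444 = 0 + 466520 + 485085 + 2334948 = 3286553
Σ Rᵢ = 0 + 72 + 77 + 364 = 513
N̂ = 3286553 / 513 ≈ 6406.5 → 6407

N ≈ 6407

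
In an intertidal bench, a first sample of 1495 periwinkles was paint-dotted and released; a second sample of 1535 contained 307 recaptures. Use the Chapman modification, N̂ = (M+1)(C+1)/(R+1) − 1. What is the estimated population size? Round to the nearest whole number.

N ≈ 7460

N̂ = (1495+1)(1535+1)/(307+1) − 1 = 1496·1536/308 − 1
= 2297856/308 − 1 ≈ 7460.6 − 1 ≈ 7459.6 → 7460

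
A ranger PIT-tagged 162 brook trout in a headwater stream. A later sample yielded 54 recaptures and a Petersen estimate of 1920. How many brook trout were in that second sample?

From N = M·C/R: C = N·R / M = 1920·54 / 162 = 103680 / 162 = 640.

C = 640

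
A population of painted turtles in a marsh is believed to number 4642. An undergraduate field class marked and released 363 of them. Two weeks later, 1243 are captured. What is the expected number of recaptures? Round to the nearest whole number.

The marked fraction of the population is 363/4642, so in a sample of 1243 expect C·(M/N) marked.
E[R] = 363 × 1243 / 4642 = 451209 / 4642 ≈ 97.2 → 97

expected recaptures ≈ 97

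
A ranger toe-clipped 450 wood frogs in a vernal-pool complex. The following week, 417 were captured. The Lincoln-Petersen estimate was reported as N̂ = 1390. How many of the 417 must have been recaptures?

From N = M·C/R: R = M·C / N = 450·417 / 1390 = 187650 / 1390 = 135.

R = 135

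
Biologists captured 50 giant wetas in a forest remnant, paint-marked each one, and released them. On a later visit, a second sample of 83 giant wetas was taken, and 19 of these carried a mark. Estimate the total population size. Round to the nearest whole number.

Lincoln-Petersen assumes M/N = R/C, so N = M·C / R.
N = (50 × 83) / 19 = 4150 / 19 ≈ 218.4 → 218

N ≈ 218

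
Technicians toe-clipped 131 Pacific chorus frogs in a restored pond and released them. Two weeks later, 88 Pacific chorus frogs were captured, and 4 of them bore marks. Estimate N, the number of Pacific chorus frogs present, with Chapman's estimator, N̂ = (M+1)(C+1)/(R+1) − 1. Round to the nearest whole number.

N ≈ 2349

N̂ = (131+1)(88+1)/(4+1) − 1 = 132·89/5 − 1
= 11748/5 − 1 ≈ 2349.6 − 1 ≈ 2348.6 → 2349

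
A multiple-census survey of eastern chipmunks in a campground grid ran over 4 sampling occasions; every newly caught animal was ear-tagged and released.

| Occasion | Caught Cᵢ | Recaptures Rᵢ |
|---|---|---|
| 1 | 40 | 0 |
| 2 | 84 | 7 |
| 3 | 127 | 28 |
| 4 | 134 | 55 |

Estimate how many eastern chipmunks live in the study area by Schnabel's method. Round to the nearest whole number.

Marked at large before each occasion: Mᵢ = Σⱼ<ᵢ (Cⱼ − Rⱼ) → M1=0, M2=40, M3=117, M4=216
Σ MᵢCᵢ = 0·40 + 40·84 + 117·127 + 216·134 = 0 + 3360 + 14859 + 28944 = 47163
Σ Rᵢ = 0 + 7 + 28 + 55 = 90
N̂ = 47163 / 90 ≈ 524.0 → 524

N ≈ 524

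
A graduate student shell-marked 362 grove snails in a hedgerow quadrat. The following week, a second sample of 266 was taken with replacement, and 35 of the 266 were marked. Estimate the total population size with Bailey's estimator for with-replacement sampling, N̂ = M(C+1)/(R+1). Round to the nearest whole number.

N ≈ 2685

N̂ = 362·(266+1)/(35+1) = 362·267/36 = 96654/36 ≈ 2684.8 → 2685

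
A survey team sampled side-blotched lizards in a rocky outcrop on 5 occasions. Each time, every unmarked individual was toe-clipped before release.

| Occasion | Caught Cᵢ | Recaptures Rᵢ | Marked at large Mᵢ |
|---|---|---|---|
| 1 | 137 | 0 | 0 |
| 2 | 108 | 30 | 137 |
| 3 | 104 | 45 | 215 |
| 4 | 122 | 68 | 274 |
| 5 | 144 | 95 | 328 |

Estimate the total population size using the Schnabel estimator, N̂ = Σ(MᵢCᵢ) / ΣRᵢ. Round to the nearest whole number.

Σ MᵢCᵢ = 0·137 + 137·108 + 215·104 + 274·122 + 328·144 = 0 + 14796 + 22360 + 33428 + 47232 = 117816
Σ Rᵢ = 0 + 30 + 45 + 68 + 95 = 238
N̂ = 117816 / 238 ≈ 495.0 → 495

N ≈ 495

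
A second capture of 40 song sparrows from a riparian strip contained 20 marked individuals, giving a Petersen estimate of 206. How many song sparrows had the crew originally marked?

M = 103

From N = M·C/R: M = N·R / C = 206·20 / 40 = 4120 / 40 = 103.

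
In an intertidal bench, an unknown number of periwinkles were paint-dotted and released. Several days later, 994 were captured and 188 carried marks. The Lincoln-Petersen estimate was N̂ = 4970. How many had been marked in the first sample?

M = 940

From N = M·C/R: M = N·R / C = 4970·188 / 994 = 934360 / 994 = 940.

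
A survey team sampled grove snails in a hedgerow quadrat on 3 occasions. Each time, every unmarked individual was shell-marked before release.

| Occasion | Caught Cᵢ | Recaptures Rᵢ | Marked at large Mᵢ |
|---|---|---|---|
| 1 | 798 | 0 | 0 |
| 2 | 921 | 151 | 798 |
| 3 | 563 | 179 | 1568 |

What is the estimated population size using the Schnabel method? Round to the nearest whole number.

Σ MᵢCᵢ = 0·798 + 798·921 + 1568·563 = 0 + 734958 + 882784 = 1617742
Σ Rᵢ = 0 + 151 + 179 = 330
N̂ = 1617742 / 330 ≈ 4902.2 → 4902

N ≈ 4902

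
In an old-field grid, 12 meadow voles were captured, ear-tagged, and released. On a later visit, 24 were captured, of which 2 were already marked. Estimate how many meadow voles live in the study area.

N = (12 × 24) / 2 = 288 / 2 = 144

N = 144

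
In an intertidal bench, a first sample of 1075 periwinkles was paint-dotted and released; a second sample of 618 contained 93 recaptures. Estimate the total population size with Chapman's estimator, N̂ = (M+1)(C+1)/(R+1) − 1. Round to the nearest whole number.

N̂ = (1075+1)(618+1)/(93+1) − 1 = 1076·619/94 − 1
= 666044/94 − 1 ≈ 7085.6 − 1 ≈ 7084.6 → 7085

N ≈ 7085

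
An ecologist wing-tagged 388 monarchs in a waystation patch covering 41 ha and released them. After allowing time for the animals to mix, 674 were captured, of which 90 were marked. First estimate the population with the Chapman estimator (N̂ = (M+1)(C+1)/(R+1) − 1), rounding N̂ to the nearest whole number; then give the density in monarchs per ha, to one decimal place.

density ≈ 70.3 monarchs per ha

N̂ = 389·675/91 − 1 = 262575/91 − 1 ≈ 2884.4 → 2884
Density = N̂ / area = 2884 / 41 ≈ 70.34 → 70.3 per ha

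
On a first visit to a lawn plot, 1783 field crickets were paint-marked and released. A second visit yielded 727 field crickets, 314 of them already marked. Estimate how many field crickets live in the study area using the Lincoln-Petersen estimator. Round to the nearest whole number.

If marked individuals mix randomly, R/C ≈ M/N, giving N ≈ M·C/R.
N = (1783 × 727) / 314 = 1296241 / 314 ≈ 4128.2 → 4128

N ≈ 4128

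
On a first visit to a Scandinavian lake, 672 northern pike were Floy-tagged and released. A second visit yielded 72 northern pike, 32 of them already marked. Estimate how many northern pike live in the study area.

N = (672 × 72) / 32 = 48384 / 32 = 1512

N = 1512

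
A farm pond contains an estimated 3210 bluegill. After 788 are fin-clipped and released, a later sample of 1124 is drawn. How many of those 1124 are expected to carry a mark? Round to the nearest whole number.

expected recaptures ≈ 276

The marked fraction of the population is 788/3210, so in a sample of 1124 expect C·(M/N) marked.
E[R] = 788 × 1124 / 3210 = 885712 / 3210 ≈ 275.9 → 276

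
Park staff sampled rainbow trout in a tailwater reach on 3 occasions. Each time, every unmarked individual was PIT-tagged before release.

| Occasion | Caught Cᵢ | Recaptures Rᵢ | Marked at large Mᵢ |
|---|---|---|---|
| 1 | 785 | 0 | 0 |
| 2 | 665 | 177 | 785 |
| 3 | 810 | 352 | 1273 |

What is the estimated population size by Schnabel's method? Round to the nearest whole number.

N ≈ 2936

Σ MᵢCᵢ = 0·785 + 785·665 + 1273·810 = 0 + 522025 + 1031130 = 1553155
Σ Rᵢ = 0 + 177 + 352 = 529
N̂ = 1553155 / 529 ≈ 2936.0 → 2936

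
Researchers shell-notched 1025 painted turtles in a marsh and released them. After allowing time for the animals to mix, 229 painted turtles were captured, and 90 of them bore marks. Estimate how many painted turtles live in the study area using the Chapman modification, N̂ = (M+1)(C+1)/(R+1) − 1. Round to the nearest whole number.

N̂ = (1025+1)(229+1)/(90+1) − 1 = 1026·230/91 − 1
= 235980/91 − 1 ≈ 2593.2 − 1 ≈ 2592.2 → 2592

N ≈ 2592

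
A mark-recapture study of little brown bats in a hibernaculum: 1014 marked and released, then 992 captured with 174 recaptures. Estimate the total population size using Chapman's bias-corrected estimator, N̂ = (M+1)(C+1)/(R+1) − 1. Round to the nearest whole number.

N̂ = (1014+1)(992+1)/(174+1) − 1 = 1015·993/175 − 1
= 1007895/175 − 1 ≈ 5759.4 − 1 ≈ 5758.4 → 5758

N ≈ 5758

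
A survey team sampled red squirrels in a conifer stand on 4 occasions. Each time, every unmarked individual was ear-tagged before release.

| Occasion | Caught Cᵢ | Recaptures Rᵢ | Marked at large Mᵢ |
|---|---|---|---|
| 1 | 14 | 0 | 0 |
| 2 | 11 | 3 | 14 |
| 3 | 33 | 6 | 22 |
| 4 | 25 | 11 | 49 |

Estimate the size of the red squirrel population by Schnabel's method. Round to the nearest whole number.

Σ MᵢCᵢ = 0·14 + 14·11 + 22·33 + 49·25 = 0 + 154 + 726 + 1225 = 2105
Σ Rᵢ = 0 + 3 + 6 + 11 = 20
N̂ = 2105 / 20 ≈ 105.2 → 105

N ≈ 105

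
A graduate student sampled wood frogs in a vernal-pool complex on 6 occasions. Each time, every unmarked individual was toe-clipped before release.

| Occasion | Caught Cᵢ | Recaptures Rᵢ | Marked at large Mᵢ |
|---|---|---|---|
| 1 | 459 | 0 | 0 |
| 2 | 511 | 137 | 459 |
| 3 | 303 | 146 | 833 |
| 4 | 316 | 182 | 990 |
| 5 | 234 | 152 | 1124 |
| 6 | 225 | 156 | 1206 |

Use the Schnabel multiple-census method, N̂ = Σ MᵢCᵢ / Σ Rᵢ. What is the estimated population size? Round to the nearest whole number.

N ≈ 1726

Σ MᵢCᵢ = 0·459 + 459·511 + 833·303 + 990·316 + 1124·234 + 1206·225 = 0 + 234549 + 252399 + 312840 + 263016 + 271350 = 1334154
Σ Rᵢ = 0 + 137 + 146 + 182 + 152 + 156 = 773
N̂ = 1334154 / 773 ≈ 1725.9 → 1726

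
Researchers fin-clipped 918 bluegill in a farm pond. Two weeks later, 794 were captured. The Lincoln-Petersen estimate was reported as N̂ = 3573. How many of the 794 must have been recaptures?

R = 204

From N = M·C/R: R = M·C / N = 918·794 / 3573 = 728892 / 3573 = 204.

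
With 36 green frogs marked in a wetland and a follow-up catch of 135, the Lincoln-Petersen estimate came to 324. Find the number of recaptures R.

From N = M·C/R: R = M·C / N = 36·135 / 324 = 4860 / 324 = 15.

R = 15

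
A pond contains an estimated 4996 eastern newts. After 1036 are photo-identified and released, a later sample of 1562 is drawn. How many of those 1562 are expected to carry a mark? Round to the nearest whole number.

Expected recaptures E[R] = M·C / N.
E[R] = 1036 × 1562 / 4996 = 1618232 / 4996 ≈ 323.9 → 324

expected recaptures ≈ 324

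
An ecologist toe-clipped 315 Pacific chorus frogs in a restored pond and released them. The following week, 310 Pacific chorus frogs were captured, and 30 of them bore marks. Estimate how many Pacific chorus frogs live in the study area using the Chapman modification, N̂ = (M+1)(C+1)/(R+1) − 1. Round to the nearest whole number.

N̂ = (315+1)(310+1)/(30+1) − 1 = 316·311/31 − 1
= 98276/31 − 1 ≈ 3170.2 − 1 ≈ 3169.2 → 3169

N ≈ 3169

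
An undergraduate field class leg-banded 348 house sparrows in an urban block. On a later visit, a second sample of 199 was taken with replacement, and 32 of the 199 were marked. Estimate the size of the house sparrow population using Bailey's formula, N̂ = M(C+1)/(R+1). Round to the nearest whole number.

N̂ = 348·(199+1)/(32+1) = 348·200/33 = 69600/33 ≈ 2109.1 → 2109

N ≈ 2109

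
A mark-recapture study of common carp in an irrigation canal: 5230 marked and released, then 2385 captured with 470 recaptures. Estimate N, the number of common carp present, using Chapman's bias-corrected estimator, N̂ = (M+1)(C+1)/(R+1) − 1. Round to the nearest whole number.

N̂ = (5230+1)(2385+1)/(470+1) − 1 = 5231·2386/471 − 1
= 12481166/471 − 1 ≈ 26499.3 − 1 ≈ 26498.3 → 26498

N ≈ 26,498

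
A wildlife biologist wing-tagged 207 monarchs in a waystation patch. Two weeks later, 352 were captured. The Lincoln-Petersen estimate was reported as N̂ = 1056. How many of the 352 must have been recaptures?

From N = M·C/R: R = M·C / N = 207·352 / 1056 = 72864 / 1056 = 69.

R = 69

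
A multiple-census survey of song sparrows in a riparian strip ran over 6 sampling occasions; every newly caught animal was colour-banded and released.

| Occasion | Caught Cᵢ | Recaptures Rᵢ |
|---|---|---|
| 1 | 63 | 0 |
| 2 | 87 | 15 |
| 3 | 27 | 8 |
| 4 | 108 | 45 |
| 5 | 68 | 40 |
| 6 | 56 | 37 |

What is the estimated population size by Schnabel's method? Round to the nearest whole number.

N ≈ 374

Marked at large before each occasion: Mᵢ = Σⱼ<ᵢ (Cⱼ − Rⱼ) → M1=0, M2=63, M3=135, M4=154, M5=217, M6=245
Σ MᵢCᵢ = 0·63 + 63·87 + 135·27 + 154·108 + 217·68 + 245·56 = 0 + 5481 + 3645 + 16632 + 14756 + 13720 = 54234
Σ Rᵢ = 0 + 15 + 8 + 45 + 40 + 37 = 145
N̂ = 54234 / 145 ≈ 374.0 → 374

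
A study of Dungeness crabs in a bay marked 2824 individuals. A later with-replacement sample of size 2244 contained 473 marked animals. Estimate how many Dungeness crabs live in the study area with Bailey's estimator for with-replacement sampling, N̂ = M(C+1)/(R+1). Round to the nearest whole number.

N̂ = 2824·(2244+1)/(473+1) = 2824·2245/474 = 6339880/474 ≈ 13375.3 → 13375

N ≈ 13,375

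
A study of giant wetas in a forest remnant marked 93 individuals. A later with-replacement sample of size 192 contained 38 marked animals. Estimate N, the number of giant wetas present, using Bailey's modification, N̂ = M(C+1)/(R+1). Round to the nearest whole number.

N̂ = 93·(192+1)/(38+1) = 93·193/39 = 17949/39 ≈ 460.2 → 460

N ≈ 460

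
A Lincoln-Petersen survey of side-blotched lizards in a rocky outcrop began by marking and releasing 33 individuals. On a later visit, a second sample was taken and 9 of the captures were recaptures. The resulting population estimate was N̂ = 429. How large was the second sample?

From N = M·C/R: C = N·R / M = 429·9 / 33 = 3861 / 33 = 117.

C = 117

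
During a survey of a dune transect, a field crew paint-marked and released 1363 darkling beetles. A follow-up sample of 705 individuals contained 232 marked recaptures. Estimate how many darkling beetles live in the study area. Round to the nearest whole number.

N ≈ 4142

Lincoln-Petersen assumes M/N = R/C, so N = M·C / R.
N = (1363 × 705) / 232 = 960915 / 232 ≈ 4141.9 → 4142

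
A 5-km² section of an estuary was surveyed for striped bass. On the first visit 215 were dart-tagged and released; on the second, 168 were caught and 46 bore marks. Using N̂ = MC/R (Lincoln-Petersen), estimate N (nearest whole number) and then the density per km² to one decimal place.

density ≈ 157.0 striped bass per km²

N̂ = 215·168/46 = 36120/46 ≈ 785.2 → 785
Density = N̂ / area = 785 / 5 = 157.0 per km²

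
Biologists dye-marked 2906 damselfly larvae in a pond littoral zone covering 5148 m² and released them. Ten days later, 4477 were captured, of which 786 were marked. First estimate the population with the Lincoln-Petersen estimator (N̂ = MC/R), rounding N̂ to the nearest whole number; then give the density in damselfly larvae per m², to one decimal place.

N̂ = 2906·4477/786 = 13010162/786 ≈ 16552.4 → 16552
Density = N̂ / area = 16552 / 5148 ≈ 3.22 → 3.2 per m²

density ≈ 3.2 damselfly larvae per m²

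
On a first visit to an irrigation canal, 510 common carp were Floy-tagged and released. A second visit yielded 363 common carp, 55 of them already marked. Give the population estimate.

N = 3366

Lincoln-Petersen assumes M/N = R/C, so N = M·C / R.
N = (510 × 363) / 55 = 185130 / 55 = 3366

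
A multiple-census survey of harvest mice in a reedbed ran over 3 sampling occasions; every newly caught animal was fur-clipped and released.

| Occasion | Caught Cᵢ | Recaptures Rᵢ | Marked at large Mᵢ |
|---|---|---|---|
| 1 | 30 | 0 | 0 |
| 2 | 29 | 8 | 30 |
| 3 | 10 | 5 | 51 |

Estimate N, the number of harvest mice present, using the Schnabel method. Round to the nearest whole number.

N ≈ 106

Σ MᵢCᵢ = 0·30 + 30·29 + 51·10 = 0 + 870 + 510 = 1380
Σ Rᵢ = 0 + 8 + 5 = 13
N̂ = 1380 / 13 ≈ 106.2 → 106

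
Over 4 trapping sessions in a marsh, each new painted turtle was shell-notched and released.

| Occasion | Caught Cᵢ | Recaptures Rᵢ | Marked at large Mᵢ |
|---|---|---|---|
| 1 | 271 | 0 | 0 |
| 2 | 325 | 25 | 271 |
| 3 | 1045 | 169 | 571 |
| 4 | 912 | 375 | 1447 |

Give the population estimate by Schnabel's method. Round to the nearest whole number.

Σ MᵢCᵢ = 0·271 + 271·325 + 571·1045 + 1447·912 = 0 + 88075 + 596695 + 1319664 = 2004434
Σ Rᵢ = 0 + 25 + 169 + 375 = 569
N̂ = 2004434 / 569 ≈ 3522.7 → 3523

N ≈ 3523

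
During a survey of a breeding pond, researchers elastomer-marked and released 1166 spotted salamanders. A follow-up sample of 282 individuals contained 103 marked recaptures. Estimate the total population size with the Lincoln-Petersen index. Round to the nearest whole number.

Lincoln-Petersen assumes M/N = R/C, so N = M·C / R.
N = (1166 × 282) / 103 = 328812 / 103 ≈ 3192.3 → 3192

N ≈ 3192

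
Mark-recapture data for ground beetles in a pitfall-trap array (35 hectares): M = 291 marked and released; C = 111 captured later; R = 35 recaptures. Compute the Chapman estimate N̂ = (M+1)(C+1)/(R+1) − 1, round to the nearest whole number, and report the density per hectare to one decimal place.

N̂ = 292·112/36 − 1 = 32704/36 − 1 ≈ 907.4 → 907
Density = N̂ / area = 907 / 35 ≈ 25.91 → 25.9 per hectare

density ≈ 25.9 ground beetles per hectare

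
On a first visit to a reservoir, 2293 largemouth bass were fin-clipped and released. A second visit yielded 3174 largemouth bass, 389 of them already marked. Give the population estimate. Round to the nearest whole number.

If marked individuals mix randomly, R/C ≈ M/N, giving N ≈ M·C/R.
N = (2293 × 3174) / 389 = 7277982 / 389 ≈ 18709.47 → 18709

N ≈ 18,709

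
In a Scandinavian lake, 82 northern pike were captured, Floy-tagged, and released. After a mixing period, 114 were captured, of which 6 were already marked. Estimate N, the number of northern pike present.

N = 1558

N = (82 × 114) / 6 = 9348 / 6 = 1558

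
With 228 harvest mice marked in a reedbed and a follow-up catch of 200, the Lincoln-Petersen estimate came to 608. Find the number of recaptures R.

From N = M·C/R: R = M·C / N = 228·200 / 608 = 45600 / 608 = 75.

R = 75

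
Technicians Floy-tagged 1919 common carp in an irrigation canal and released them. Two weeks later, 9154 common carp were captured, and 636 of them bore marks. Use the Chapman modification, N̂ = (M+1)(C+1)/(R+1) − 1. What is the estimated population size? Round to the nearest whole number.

N ≈ 27,593

N̂ = (1919+1)(9154+1)/(636+1) − 1 = 1920·9155/637 − 1
= 17577600/637 − 1 ≈ 27594.3 − 1 ≈ 27593.3 → 27593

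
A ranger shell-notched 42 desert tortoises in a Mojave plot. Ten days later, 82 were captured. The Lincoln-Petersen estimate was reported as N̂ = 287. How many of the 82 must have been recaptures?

From N = M·C/R: R = M·C / N = 42·82 / 287 = 3444 / 287 = 12.

R = 12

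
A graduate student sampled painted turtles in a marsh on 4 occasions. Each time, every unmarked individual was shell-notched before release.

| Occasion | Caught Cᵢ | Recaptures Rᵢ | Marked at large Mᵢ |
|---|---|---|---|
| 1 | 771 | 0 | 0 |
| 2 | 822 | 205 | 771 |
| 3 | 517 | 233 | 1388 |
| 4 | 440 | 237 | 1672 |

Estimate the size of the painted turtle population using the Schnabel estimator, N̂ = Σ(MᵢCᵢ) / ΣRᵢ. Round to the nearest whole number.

Σ MᵢCᵢ = 0·771 + 771·822 + 1388·517 + 1672·440 = 0 + 633762 + 717596 + 735680 = 2087038
Σ Rᵢ = 0 + 205 + 233 + 237 = 675
N̂ = 2087038 / 675 ≈ 3091.9 → 3092

N ≈ 3092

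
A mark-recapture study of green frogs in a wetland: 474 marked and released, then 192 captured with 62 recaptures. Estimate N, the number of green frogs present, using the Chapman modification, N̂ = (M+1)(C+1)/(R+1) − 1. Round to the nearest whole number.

N ≈ 1454

N̂ = (474+1)(192+1)/(62+1) − 1 = 475·193/63 − 1
= 91675/63 − 1 ≈ 1455.2 − 1 ≈ 1454.2 → 1454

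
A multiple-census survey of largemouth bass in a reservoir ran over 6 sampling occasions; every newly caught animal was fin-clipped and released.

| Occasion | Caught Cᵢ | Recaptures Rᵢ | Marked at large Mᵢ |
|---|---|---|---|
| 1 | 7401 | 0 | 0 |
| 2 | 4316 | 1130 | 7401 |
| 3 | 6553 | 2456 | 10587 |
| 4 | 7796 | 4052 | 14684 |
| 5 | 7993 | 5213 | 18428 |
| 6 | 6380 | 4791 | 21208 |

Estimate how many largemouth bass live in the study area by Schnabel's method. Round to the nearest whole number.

Σ MᵢCᵢ = 0·7401 + 7401·4316 + 10587·6553 + 14684·7796 + 18428·7993 + 21208·6380 = 0 + 31942716 + 69376611 + 114476464 + 147295004 + 135307040 = 498397835
Σ Rᵢ = 0 + 1130 + 2456 + 4052 + 5213 + 4791 = 17642
N̂ = 498397835 / 17642 ≈ 28250.6 → 28251

N ≈ 28,251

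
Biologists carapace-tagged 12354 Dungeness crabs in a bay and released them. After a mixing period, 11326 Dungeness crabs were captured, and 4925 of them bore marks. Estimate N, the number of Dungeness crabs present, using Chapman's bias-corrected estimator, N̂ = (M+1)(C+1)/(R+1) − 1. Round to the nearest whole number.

N̂ = (12354+1)(11326+1)/(4925+1) − 1 = 12355·11327/4926 − 1
= 139945085/4926 − 1 ≈ 28409.48 − 1 ≈ 28408.48 → 28408

N ≈ 28,408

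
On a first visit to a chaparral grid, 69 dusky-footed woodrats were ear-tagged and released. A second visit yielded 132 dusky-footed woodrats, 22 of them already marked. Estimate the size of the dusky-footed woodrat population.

N = 414

The marked fraction in the recapture sample should equal the marked fraction in the population: 22/132 = 69/N.
N = (69 × 132) / 22 = 9108 / 22 = 414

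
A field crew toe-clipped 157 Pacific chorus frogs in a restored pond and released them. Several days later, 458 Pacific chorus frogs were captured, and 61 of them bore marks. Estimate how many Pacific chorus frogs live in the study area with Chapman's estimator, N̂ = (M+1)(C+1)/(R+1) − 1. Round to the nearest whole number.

N ≈ 1169

N̂ = (157+1)(458+1)/(61+1) − 1 = 158·459/62 − 1
= 72522/62 − 1 ≈ 1169.7 − 1 ≈ 1168.7 → 1169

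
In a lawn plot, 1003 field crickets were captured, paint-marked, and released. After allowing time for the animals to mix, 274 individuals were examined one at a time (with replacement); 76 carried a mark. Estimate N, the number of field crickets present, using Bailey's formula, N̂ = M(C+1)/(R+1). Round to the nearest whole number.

N ≈ 3582

N̂ = 1003·(274+1)/(76+1) = 1003·275/77 = 275825/77 ≈ 3582.1 → 3582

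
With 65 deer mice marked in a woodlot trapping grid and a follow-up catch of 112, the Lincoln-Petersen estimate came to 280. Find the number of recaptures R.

R = 26

From N = M·C/R: R = M·C / N = 65·112 / 280 = 7280 / 280 = 26.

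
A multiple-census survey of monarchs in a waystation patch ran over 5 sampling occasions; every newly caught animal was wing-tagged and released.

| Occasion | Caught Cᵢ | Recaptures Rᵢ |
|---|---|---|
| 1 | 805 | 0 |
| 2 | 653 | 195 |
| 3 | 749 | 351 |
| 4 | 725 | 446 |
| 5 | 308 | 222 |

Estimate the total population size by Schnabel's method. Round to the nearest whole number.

N ≈ 2696

Marked at large before each occasion: Mᵢ = Σⱼ<ᵢ (Cⱼ − Rⱼ) → M1=0, M2=805, M3=1263, M4=1661, M5=1940
Σ MᵢCᵢ = 0·805 + 805·653 + 1263·749 + 1661·725 + 1940·308 = 0 + 525665 + 945987 + 1204225 + 597520 = 3273397
Σ Rᵢ = 0 + 195 + 351 + 446 + 222 = 1214
N̂ = 3273397 / 1214 ≈ 2696.4 → 2696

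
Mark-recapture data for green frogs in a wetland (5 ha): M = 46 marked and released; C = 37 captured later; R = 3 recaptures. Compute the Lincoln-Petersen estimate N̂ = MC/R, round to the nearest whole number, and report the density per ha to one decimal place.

density ≈ 113.4 green frogs per ha

N̂ = 46·37/3 = 1702/3 ≈ 567.3 → 567
Density = N̂ / area = 567 / 5 ≈ 113.40 → 113.4 per ha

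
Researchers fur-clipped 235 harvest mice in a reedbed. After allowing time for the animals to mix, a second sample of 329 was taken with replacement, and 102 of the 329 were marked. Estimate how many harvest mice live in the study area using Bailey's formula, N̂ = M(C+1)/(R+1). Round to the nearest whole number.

N ≈ 753

N̂ = 235·(329+1)/(102+1) = 235·330/103 = 77550/103 ≈ 752.9 → 753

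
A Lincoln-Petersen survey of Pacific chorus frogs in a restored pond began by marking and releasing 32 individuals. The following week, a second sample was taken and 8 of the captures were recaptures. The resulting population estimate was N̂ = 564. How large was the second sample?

From N = M·C/R: C = N·R / M = 564·8 / 32 = 4512 / 32 = 141.

C = 141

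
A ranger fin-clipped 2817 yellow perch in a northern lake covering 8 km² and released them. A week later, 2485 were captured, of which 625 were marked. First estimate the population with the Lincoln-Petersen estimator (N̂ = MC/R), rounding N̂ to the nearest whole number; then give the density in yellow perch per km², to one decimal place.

density ≈ 1400.0 yellow perch per km²

N̂ = 2817·2485/625 = 7000245/625 ≈ 11200.4 → 11200
Density = N̂ / area = 11200 / 8 = 1400.0 per km²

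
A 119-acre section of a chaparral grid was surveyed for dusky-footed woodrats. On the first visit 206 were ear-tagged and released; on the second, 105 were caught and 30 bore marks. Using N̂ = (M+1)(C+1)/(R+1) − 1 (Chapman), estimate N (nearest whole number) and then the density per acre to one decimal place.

density ≈ 5.9 dusky-footed woodrats per acre

N̂ = 207·106/31 − 1 = 21942/31 − 1 ≈ 706.8 → 707
Density = N̂ / area = 707 / 119 ≈ 5.94 → 5.9 per acre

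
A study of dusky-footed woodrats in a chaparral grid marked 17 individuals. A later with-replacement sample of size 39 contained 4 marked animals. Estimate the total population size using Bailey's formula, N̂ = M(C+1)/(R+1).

N̂ = 17·(39+1)/(4+1) = 17·40/5 = 680/5 = 136

N = 136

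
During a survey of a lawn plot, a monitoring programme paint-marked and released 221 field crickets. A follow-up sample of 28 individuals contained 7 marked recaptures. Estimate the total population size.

N = 884

The marked fraction in the recapture sample should equal the marked fraction in the population: 7/28 = 221/N.
N = (221 × 28) / 7 = 6188 / 7 = 884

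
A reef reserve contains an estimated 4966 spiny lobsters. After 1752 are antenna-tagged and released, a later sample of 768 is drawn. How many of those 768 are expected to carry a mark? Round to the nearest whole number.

The marked fraction of the population is 1752/4966, so in a sample of 768 expect C·(M/N) marked.
E[R] = 1752 × 768 / 4966 = 1345536 / 4966 ≈ 270.9 → 271

expected recaptures ≈ 271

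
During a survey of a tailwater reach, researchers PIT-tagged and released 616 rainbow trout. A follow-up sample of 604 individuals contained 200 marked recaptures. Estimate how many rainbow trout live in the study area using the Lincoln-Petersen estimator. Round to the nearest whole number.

N = (616 × 604) / 200 = 372064 / 200 ≈ 1860.3 → 1860

N ≈ 1860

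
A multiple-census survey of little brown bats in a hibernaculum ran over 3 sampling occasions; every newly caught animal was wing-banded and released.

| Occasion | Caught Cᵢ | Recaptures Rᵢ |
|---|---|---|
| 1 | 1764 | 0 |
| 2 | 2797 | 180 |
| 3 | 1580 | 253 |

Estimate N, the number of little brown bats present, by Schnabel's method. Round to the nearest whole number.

N ≈ 27,381

Marked at large before each occasion: Mᵢ = Σⱼ<ᵢ (Cⱼ − Rⱼ) → M1=0, M2=1764, M3=4381
Σ MᵢCᵢ = 0·1764 + 1764·2797 + 4381·1580 = 0 + 4933908 + 6921980 = 11855888
Σ Rᵢ = 0 + 180 + 253 = 433
N̂ = 11855888 / 433 ≈ 27380.8 → 27381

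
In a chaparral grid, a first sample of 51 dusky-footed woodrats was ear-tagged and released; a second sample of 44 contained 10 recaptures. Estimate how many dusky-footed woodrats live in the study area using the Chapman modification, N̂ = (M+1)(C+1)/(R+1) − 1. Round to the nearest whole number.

N ≈ 212

N̂ = (51+1)(44+1)/(10+1) − 1 = 52·45/11 − 1
= 2340/11 − 1 ≈ 212.7 − 1 ≈ 211.7 → 212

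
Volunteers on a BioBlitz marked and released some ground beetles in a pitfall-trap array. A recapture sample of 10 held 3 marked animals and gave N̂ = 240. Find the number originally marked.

From N = M·C/R: M = N·R / C = 240·3 / 10 = 720 / 10 = 72.

M = 72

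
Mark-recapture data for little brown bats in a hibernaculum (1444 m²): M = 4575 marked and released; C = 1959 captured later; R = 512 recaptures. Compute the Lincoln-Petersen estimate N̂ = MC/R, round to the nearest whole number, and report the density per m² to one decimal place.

density ≈ 12.1 little brown bats per m²

N̂ = 4575·1959/512 = 8962425/512 ≈ 17504.7 → 17505
Density = N̂ / area = 17505 / 1444 ≈ 12.12 → 12.1 per m²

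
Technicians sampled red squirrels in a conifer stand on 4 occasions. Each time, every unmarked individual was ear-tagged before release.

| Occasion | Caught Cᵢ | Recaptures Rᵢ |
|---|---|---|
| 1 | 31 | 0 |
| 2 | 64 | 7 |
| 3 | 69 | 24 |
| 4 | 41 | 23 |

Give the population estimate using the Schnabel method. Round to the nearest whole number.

N ≈ 250

Marked at large before each occasion: Mᵢ = Σⱼ<ᵢ (Cⱼ − Rⱼ) → M1=0, M2=31, M3=88, M4=133
Σ MᵢCᵢ = 0·31 + 31·64 + 88·69 + 133·41 = 0 + 1984 + 6072 + 5453 = 13509
Σ Rᵢ = 0 + 7 + 24 + 23 = 54
N̂ = 13509 / 54 ≈ 250.2 → 250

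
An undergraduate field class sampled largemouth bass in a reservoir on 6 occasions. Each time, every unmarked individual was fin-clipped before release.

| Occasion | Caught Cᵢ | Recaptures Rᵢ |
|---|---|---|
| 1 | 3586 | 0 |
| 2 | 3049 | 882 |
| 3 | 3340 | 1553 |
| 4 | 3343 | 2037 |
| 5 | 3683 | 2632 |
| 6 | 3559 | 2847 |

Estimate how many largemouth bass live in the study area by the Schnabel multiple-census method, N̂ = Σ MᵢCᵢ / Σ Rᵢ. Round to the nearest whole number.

Marked at large before each occasion: Mᵢ = Σⱼ<ᵢ (Cⱼ − Rⱼ) → M1=0, M2=3586, M3=5753, M4=7540, M5=8846, M6=9897
Σ MᵢCᵢ = 0·3586 + 3586·3049 + 5753·3340 + 7540·3343 + 8846·3683 + 9897·3559 = 0 + 10933714 + 19215020 + 25206220 + 32579818 + 35223423 = 123158195
Σ Rᵢ = 0 + 882 + 1553 + 2037 + 2632 + 2847 = 9951
N̂ = 123158195 / 9951 ≈ 12376.46 → 12376

N ≈ 12,376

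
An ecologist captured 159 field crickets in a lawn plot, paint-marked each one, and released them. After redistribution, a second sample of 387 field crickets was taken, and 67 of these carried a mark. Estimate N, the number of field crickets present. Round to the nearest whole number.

N ≈ 918

If marked individuals mix randomly, R/C ≈ M/N, giving N ≈ M·C/R.
N = (159 × 387) / 67 = 61533 / 67 ≈ 918.4 → 918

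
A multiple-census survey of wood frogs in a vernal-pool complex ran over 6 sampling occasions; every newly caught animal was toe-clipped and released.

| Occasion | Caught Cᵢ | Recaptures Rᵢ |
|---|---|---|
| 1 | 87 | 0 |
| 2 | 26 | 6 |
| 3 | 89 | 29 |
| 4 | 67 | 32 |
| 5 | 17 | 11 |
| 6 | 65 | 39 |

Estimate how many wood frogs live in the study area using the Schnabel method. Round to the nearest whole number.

Marked at large before each occasion: Mᵢ = Σⱼ<ᵢ (Cⱼ − Rⱼ) → M1=0, M2=87, M3=107, M4=167, M5=202, M6=208
Σ MᵢCᵢ = 0·87 + 87·26 + 107·89 + 167·67 + 202·17 + 208·65 = 0 + 2262 + 9523 + 11189 + 3434 + 13520 = 39928
Σ Rᵢ = 0 + 6 + 29 + 32 + 11 + 39 = 117
N̂ = 39928 / 117 ≈ 341.3 → 341

N ≈ 341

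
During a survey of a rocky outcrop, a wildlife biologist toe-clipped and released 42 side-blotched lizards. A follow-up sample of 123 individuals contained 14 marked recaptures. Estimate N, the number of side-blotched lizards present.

Lincoln-Petersen assumes M/N = R/C, so N = M·C / R.
N = (42 × 123) / 14 = 5166 / 14 = 369

N = 369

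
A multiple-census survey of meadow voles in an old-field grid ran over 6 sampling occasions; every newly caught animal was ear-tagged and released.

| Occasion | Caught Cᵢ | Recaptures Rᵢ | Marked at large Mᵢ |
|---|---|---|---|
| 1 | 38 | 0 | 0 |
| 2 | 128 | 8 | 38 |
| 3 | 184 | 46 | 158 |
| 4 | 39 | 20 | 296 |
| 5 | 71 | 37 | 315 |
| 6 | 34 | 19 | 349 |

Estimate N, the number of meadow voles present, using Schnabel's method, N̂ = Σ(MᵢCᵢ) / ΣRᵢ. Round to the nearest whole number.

Σ MᵢCᵢ = 0·38 + 38·128 + 158·184 + 296·39 + 315·71 + 349·34 = 0 + 4864 + 29072 + 11544 + 22365 + 11866 = 79711
Σ Rᵢ = 0 + 8 + 46 + 20 + 37 + 19 = 130
N̂ = 79711 / 130 ≈ 613.2 → 613

N ≈ 613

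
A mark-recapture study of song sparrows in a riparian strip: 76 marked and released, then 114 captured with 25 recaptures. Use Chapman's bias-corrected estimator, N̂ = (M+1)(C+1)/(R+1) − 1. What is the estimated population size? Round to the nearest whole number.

N̂ = (76+1)(114+1)/(25+1) − 1 = 77·115/26 − 1
= 8855/26 − 1 ≈ 340.6 − 1 ≈ 339.6 → 340

N ≈ 340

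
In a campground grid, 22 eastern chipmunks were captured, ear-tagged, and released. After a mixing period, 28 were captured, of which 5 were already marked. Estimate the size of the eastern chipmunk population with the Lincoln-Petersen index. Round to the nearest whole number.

N ≈ 123

Lincoln-Petersen assumes M/N = R/C, so N = M·C / R.
N = (22 × 28) / 5 = 616 / 5 ≈ 123.2 → 123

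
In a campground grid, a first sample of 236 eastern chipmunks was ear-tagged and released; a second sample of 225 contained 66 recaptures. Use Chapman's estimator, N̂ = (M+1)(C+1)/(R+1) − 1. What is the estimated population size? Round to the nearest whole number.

N ≈ 798

N̂ = (236+1)(225+1)/(66+1) − 1 = 237·226/67 − 1
= 53562/67 − 1 ≈ 799.4 − 1 ≈ 798.4 → 798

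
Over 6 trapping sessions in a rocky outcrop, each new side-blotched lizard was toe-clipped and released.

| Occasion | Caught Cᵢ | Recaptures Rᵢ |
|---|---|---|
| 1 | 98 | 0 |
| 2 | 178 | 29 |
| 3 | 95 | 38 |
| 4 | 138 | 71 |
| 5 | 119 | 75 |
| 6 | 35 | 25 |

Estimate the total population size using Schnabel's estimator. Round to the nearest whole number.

Marked at large before each occasion: Mᵢ = Σⱼ<ᵢ (Cⱼ − Rⱼ) → M1=0, M2=98, M3=247, M4=304, M5=371, M6=415
Σ MᵢCᵢ = 0·98 + 98·178 + 247·95 + 304·138 + 371·119 + 415·35 = 0 + 17444 + 23465 + 41952 + 44149 + 14525 = 141535
Σ Rᵢ = 0 + 29 + 38 + 71 + 75 + 25 = 238
N̂ = 141535 / 238 ≈ 594.7 → 595

N ≈ 595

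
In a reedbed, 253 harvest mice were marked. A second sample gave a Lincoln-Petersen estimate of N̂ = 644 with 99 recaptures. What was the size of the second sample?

From N = M·C/R: C = N·R / M = 644·99 / 253 = 63756 / 253 = 252.

C = 252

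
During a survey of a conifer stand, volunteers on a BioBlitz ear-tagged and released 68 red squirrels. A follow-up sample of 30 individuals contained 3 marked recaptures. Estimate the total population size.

N = 680

The marked fraction in the recapture sample should equal the marked fraction in the population: 3/30 = 68/N.
N = (68 × 30) / 3 = 2040 / 3 = 680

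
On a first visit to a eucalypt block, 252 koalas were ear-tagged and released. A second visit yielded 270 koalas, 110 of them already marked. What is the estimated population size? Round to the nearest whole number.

N = (252 × 270) / 110 = 68040 / 110 ≈ 618.5 → 619

N ≈ 619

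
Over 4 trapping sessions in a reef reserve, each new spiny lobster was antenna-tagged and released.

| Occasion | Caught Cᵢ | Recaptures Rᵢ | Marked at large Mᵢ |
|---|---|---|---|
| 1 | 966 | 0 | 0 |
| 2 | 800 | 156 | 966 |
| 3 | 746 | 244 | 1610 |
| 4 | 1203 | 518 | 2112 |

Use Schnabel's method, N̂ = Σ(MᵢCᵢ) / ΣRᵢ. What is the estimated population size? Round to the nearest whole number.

Σ MᵢCᵢ = 0·966 + 966·800 + 1610·746 + 2112·1203 = 0 + 772800 + 1201060 + 2540736 = 4514596
Σ Rᵢ = 0 + 156 + 244 + 518 = 918
N̂ = 4514596 / 918 ≈ 4917.9 → 4918

N ≈ 4918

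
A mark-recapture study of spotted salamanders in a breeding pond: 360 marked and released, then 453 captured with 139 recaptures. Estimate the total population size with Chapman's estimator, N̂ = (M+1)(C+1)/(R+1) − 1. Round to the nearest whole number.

N ≈ 1170

N̂ = (360+1)(453+1)/(139+1) − 1 = 361·454/140 − 1
= 163894/140 − 1 ≈ 1170.7 − 1 ≈ 1169.7 → 1170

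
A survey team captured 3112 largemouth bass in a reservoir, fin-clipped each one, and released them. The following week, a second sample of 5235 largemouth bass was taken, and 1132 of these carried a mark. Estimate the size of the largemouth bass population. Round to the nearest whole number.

The marked fraction in the recapture sample should equal the marked fraction in the population: 1132/5235 = 3112/N.
N = (3112 × 5235) / 1132 = 16291320 / 1132 ≈ 14391.6 → 14392

N ≈ 14,392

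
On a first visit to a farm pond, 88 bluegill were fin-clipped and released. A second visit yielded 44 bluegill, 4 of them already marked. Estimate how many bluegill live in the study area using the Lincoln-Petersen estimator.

N = (88 × 44) / 4 = 3872 / 4 = 968

N = 968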